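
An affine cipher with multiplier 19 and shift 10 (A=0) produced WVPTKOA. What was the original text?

The inverse of 19 mod 26 is 11, since 19·11=209≡1. Apply D(y)=11·(y−10) mod 26:
W(22): 11·(22−10)=132≡2 → C
V(21): 11·(21−10)=121≡17 → R
P(15): 11·(15−10)=55≡3 → D
T(19): 11·(19−10)=99≡21 → V
K(10): 11·(10−10)=0 → A
O(14): 11·(14−10)=44≡18 → S
A(0): 11·(0−10)=-110≡20 → U

CRDVASU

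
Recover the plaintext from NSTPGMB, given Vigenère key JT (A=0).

Repeat the key across the ciphertext: JTJTJTJ
N(13)−J(9): 4 → E
S(18)−T(19): -1≡25 → Z
T(19)−J(9): 10 → K
P(15)−T(19): -4≡22 → W
G(6)−J(9): -3≡23 → X
M(12)−T(19): -7≡19 → T
B(1)−J(9): -8≡18 → S

EZKWXTS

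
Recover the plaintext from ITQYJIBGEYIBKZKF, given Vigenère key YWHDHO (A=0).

Repeat the key across the ciphertext: YWHDHOYWHDHOYWHD
I(8)−Y(24): -16≡10 → K
T(19)−W(22): -3≡23 → X
Q(16)−H(7): 9 → J
Y(24)−D(3): 21 → V
J(9)−H(7): 2 → C
I(8)−O(14): -6≡20 → U
B(1)−Y(24): -23≡3 → D
G(6)−W(22): -16≡10 → K
E(4)−H(7): -3≡23 → X
Y(24)−D(3): 21 → V
I(8)−H(7): 1 → B
B(1)−O(14): -13≡13 → N
K(10)−Y(24): -14≡12 → M
Z(25)−W(22): 3 → D
K(10)−H(7): 3 → D
F(5)−D(3): 2 → C

KXJVCUDKXVBNMDDC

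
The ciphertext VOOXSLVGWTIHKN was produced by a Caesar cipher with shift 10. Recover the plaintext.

LEENIBLWMJYXAD

V(21): 21−10=11 → L
O(14): 14−10=4 → E
O(14): 14−10=4 → E
X(23): 23−10=13 → N
S(18): 18−10=8 → I
L(11): 11−10=1 → B
V(21): 21−10=11 → L
G(6): 6−10=-4≡22 → W
W(22): 22−10=12 → M
T(19): 19−10=9 → J
I(8): 8−10=-2≡24 → Y
H(7): 7−10=-3≡23 → X
K(10): 10−10=0 → A
N(13): 13−10=3 → D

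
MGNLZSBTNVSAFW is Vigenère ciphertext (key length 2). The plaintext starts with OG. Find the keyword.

Subtract each crib letter from the matching ciphertext letter (mod 26):
M(12)−O(14)=-2≡24 → Y
G(6)−G(6)=0 → A

YA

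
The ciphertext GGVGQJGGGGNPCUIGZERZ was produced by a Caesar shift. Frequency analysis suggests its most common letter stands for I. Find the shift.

The most frequent ciphertext letter is G (appears 8 times).
G is position 6; I is position 8.
Shift = -2≡24.

24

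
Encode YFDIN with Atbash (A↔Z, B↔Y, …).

Y(24) → B(1)
F(5) → U(20)
D(3) → W(22)
I(8) → R(17)
N(13) → M(12)

BUWRM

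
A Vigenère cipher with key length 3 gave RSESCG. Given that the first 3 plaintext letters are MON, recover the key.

FER

Subtract each crib letter from the matching ciphertext letter (mod 26):
R(17)−M(12)=5 → F
S(18)−O(14)=4 → E
E(4)−N(13)=-9≡17 → R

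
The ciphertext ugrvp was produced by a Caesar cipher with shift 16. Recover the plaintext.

u(20): 20−16=4 → e
g(6): 6−16=-10≡16 → q
r(17): 17−16=1 → b
v(21): 21−16=5 → f
p(15): 15−16=-1≡25 → z

eqbfz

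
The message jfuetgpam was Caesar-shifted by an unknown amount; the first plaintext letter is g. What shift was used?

From the crib: j(9)−g(6)=3, so the shift is 3.

3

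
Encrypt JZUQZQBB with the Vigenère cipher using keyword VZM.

EYGLYCWA

Repeat the key across the message: VZMVZMVZ
J(9)+V(21): 30≡4 → E
Z(25)+Z(25): 50≡24 → Y
U(20)+M(12): 32≡6 → G
Q(16)+V(21): 37≡11 → L
Z(25)+Z(25): 50≡24 → Y
Q(16)+M(12): 28≡2 → C
B(1)+V(21): 22 → W
B(1)+Z(25): 26≡0 → A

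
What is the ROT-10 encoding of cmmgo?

c(2): 2+10=12 → m
m(12): 12+10=22 → w
m(12): 12+10=22 → w
g(6): 6+10=16 → q
o(14): 14+10=24 → y

mwwqy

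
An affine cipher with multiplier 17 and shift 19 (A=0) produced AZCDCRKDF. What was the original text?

FIZWZGBWQ

The inverse of 17 mod 26 is 23, since 17·23=391≡1. Apply D(y)=23·(y−19) mod 26:
A(0): 23·(0−19)=-437≡5 → F
Z(25): 23·(25−19)=138≡8 → I
C(2): 23·(2−19)=-391≡25 → Z
D(3): 23·(3−19)=-368≡22 → W
C(2): 23·(2−19)=-391≡25 → Z
R(17): 23·(17−19)=-46≡6 → G
K(10): 23·(10−19)=-207≡1 → B
D(3): 23·(3−19)=-368≡22 → W
F(5): 23·(5−19)=-322≡16 → Q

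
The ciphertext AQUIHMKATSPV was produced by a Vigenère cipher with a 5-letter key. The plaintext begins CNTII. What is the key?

YDBAZ

Subtract each crib letter from the matching ciphertext letter (mod 26):
A(0)−C(2)=-2≡24 → Y
Q(16)−N(13)=3 → D
U(20)−T(19)=1 → B
I(8)−I(8)=0 → A
H(7)−I(8)=-1≡25 → Z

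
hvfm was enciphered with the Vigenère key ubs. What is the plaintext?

Repeat the key across the ciphertext: ubsu
h(7)−u(20): -13≡13 → n
v(21)−b(1): 20 → u
f(5)−s(18): -13≡13 → n
m(12)−u(20): -8≡18 → s

nuns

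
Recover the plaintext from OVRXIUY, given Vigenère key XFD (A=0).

Repeat the key across the ciphertext: XFDXFDX
O(14)−X(23): -9≡17 → R
V(21)−F(5): 16 → Q
R(17)−D(3): 14 → O
X(23)−X(23): 0 → A
I(8)−F(5): 3 → D
U(20)−D(3): 17 → R
Y(24)−X(23): 1 → B

RQOADRB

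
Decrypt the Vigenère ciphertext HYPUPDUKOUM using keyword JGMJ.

Repeat the key across the ciphertext: JGMJJGMJJGM
H(7)−J(9): -2≡24 → Y
Y(24)−G(6): 18 → S
P(15)−M(12): 3 → D
U(20)−J(9): 11 → L
P(15)−J(9): 6 → G
D(3)−G(6): -3≡23 → X
U(20)−M(12): 8 → I
K(10)−J(9): 1 → B
O(14)−J(9): 5 → F
U(20)−G(6): 14 → O
M(12)−M(12): 0 → A

YSDLGXIBFOA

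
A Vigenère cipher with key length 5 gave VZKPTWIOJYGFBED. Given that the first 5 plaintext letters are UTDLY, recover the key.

Subtract each crib letter from the matching ciphertext letter (mod 26):
V(21)−U(20)=1 → B
Z(25)−T(19)=6 → G
K(10)−D(3)=7 → H
P(15)−L(11)=4 → E
T(19)−Y(24)=-5≡21 → V

BGHEV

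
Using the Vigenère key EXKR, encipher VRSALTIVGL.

Repeat the key across the message: EXKREXKREX
V(21)+E(4): 25 → Z
R(17)+X(23): 40≡14 → O
S(18)+K(10): 28≡2 → C
A(0)+R(17): 17 → R
L(11)+E(4): 15 → P
T(19)+X(23): 42≡16 → Q
I(8)+K(10): 18 → S
V(21)+R(17): 38≡12 → M
G(6)+E(4): 10 → K
L(11)+X(23): 34≡8 → I

ZOCRPQSMKI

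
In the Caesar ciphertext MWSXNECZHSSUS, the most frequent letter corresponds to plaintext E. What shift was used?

The most frequent ciphertext letter is S (appears 4 times).
S is position 18; E is position 4.
Shift = 14.

14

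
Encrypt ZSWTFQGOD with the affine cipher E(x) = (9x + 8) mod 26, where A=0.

Z(25): 9·25+8=233≡25 → Z
S(18): 9·18+8=170≡14 → O
W(22): 9·22+8=206≡24 → Y
T(19): 9·19+8=179≡23 → X
F(5): 9·5+8=53≡1 → B
Q(16): 9·16+8=152≡22 → W
G(6): 9·6+8=62≡10 → K
O(14): 9·14+8=134≡4 → E
D(3): 9·3+8=35≡9 → J

ZOYXBWKEJ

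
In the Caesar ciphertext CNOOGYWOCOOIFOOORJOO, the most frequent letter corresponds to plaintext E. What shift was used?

10

The most frequent ciphertext letter is O (appears 10 times).
O is position 14; E is position 4.
Shift = 10.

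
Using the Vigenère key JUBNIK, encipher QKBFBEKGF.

Repeat the key across the message: JUBNIKJUB
Q(16)+J(9): 25 → Z
K(10)+U(20): 30≡4 → E
B(1)+B(1): 2 → C
F(5)+N(13): 18 → S
B(1)+I(8): 9 → J
E(4)+K(10): 14 → O
K(10)+J(9): 19 → T
G(6)+U(20): 26≡0 → A
F(5)+B(1): 6 → G

ZECSJOTAG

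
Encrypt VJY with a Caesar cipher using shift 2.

V(21): 21+2=23 → X
J(9): 9+2=11 → L
Y(24): 24+2=26≡0 → A

XLA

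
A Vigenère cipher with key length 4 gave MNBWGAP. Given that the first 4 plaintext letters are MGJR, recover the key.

Subtract each crib letter from the matching ciphertext letter (mod 26):
M(12)−M(12)=0 → A
N(13)−G(6)=7 → H
B(1)−J(9)=-8≡18 → S
W(22)−R(17)=5 → F

AHSF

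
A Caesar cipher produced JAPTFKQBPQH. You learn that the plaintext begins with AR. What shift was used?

From the crib: J(9)−A(0)=9, so the shift is 9.

9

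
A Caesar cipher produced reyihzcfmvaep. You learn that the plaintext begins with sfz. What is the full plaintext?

From the crib: r(17)−s(18)=-1≡25, so the shift is 25.
Subtract 25 from each ciphertext letter:
r(17): 17−25=-8≡18 → s
e(4): 4−25=-21≡5 → f
y(24): 24−25=-1≡25 → z
i(8): 8−25=-17≡9 → j
h(7): 7−25=-18≡8 → i
z(25): 25−25=0 → a
c(2): 2−25=-23≡3 → d
f(5): 5−25=-20≡6 → g
m(12): 12−25=-13≡13 → n
v(21): 21−25=-4≡22 → w
a(0): 0−25=-25≡1 → b
e(4): 4−25=-21≡5 → f
p(15): 15−25=-10≡16 → q

sfzjiadgnwbfq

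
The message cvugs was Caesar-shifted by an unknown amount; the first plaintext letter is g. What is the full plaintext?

gzykw

From the crib: c(2)−g(6)=-4≡22, so the shift is 22.
Subtract 22 from each ciphertext letter:
c(2): 2−22=-20≡6 → g
v(21): 21−22=-1≡25 → z
u(20): 20−22=-2≡24 → y
g(6): 6−22=-16≡10 → k
s(18): 18−22=-4≡22 → w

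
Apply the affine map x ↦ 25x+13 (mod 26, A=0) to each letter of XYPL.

QPYC

X(23): 25·23+13=588≡16 → Q
Y(24): 25·24+13=613≡15 → P
P(15): 25·15+13=388≡24 → Y
L(11): 25·11+13=288≡2 → C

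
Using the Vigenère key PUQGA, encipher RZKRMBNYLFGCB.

GTAXMQHORFVWR

Repeat the key across the message: PUQGAPUQGAPUQ
R(17)+P(15): 32≡6 → G
Z(25)+U(20): 45≡19 → T
K(10)+Q(16): 26≡0 → A
R(17)+G(6): 23 → X
M(12)+A(0): 12 → M
B(1)+P(15): 16 → Q
N(13)+U(20): 33≡7 → H
Y(24)+Q(16): 40≡14 → O
L(11)+G(6): 17 → R
F(5)+A(0): 5 → F
G(6)+P(15): 21 → V
C(2)+U(20): 22 → W
B(1)+Q(16): 17 → R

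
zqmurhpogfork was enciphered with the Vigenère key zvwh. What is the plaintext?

avqnsmthhkskl

Repeat the key across the ciphertext: zvwhzvwhzvwhz
z(25)−z(25): 0 → a
q(16)−v(21): -5≡21 → v
m(12)−w(22): -10≡16 → q
u(20)−h(7): 13 → n
r(17)−z(25): -8≡18 → s
h(7)−v(21): -14≡12 → m
p(15)−w(22): -7≡19 → t
o(14)−h(7): 7 → h
g(6)−z(25): -19≡7 → h
f(5)−v(21): -16≡10 → k
o(14)−w(22): -8≡18 → s
r(17)−h(7): 10 → k
k(10)−z(25): -15≡11 → l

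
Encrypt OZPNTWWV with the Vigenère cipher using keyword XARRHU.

Repeat the key across the message: XARRHUXA
O(14)+X(23): 37≡11 → L
Z(25)+A(0): 25 → Z
P(15)+R(17): 32≡6 → G
N(13)+R(17): 30≡4 → E
T(19)+H(7): 26≡0 → A
W(22)+U(20): 42≡16 → Q
W(22)+X(23): 45≡19 → T
V(21)+A(0): 21 → V

LZGEAQTV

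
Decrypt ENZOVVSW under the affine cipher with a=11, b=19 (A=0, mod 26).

BQKJMMHF

The inverse of 11 mod 26 is 19, since 11·19=209≡1. Apply D(y)=19·(y−19) mod 26:
E(4): 19·(4−19)=-285≡1 → B
N(13): 19·(13−19)=-114≡16 → Q
Z(25): 19·(25−19)=114≡10 → K
O(14): 19·(14−19)=-95≡9 → J
V(21): 19·(21−19)=38≡12 → M
V(21): 19·(21−19)=38≡12 → M
S(18): 19·(18−19)=-19≡7 → H
W(22): 19·(22−19)=57≡5 → F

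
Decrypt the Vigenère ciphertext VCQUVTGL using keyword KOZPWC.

LORFZRWX

Repeat the key across the ciphertext: KOZPWCKO
V(21)−K(10): 11 → L
C(2)−O(14): -12≡14 → O
Q(16)−Z(25): -9≡17 → R
U(20)−P(15): 5 → F
V(21)−W(22): -1≡25 → Z
T(19)−C(2): 17 → R
G(6)−K(10): -4≡22 → W
L(11)−O(14): -3≡23 → X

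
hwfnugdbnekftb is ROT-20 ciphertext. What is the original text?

h(7): 7−20=-13≡13 → n
w(22): 22−20=2 → c
f(5): 5−20=-15≡11 → l
n(13): 13−20=-7≡19 → t
u(20): 20−20=0 → a
g(6): 6−20=-14≡12 → m
d(3): 3−20=-17≡9 → j
b(1): 1−20=-19≡7 → h
n(13): 13−20=-7≡19 → t
e(4): 4−20=-16≡10 → k
k(10): 10−20=-10≡16 → q
f(5): 5−20=-15≡11 → l
t(19): 19−20=-1≡25 → z
b(1): 1−20=-19≡7 → h

ncltamjhtkqlzh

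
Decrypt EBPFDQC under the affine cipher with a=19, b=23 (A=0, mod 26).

The inverse of 19 mod 26 is 11, since 19·11=209≡1. Apply D(y)=11·(y−23) mod 26:
E(4): 11·(4−23)=-209≡25 → Z
B(1): 11·(1−23)=-242≡18 → S
P(15): 11·(15−23)=-88≡16 → Q
F(5): 11·(5−23)=-198≡10 → K
D(3): 11·(3−23)=-220≡14 → O
Q(16): 11·(16−23)=-77≡1 → B
C(2): 11·(2−23)=-231≡3 → D

ZSQKOBD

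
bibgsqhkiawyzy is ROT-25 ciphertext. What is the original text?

b(1): 1−25=-24≡2 → c
i(8): 8−25=-17≡9 → j
b(1): 1−25=-24≡2 → c
g(6): 6−25=-19≡7 → h
s(18): 18−25=-7≡19 → t
q(16): 16−25=-9≡17 → r
h(7): 7−25=-18≡8 → i
k(10): 10−25=-15≡11 → l
i(8): 8−25=-17≡9 → j
a(0): 0−25=-25≡1 → b
w(22): 22−25=-3≡23 → x
y(24): 24−25=-1≡25 → z
z(25): 25−25=0 → a
y(24): 24−25=-1≡25 → z

cjchtriljbxzaz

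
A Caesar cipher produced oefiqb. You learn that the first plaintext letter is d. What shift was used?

From the crib: o(14)−d(3)=11, so the shift is 11.

11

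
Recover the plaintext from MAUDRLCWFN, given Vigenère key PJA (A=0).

Repeat the key across the ciphertext: PJAPJAPJAP
M(12)−P(15): -3≡23 → X
A(0)−J(9): -9≡17 → R
U(20)−A(0): 20 → U
D(3)−P(15): -12≡14 → O
R(17)−J(9): 8 → I
L(11)−A(0): 11 → L
C(2)−P(15): -13≡13 → N
W(22)−J(9): 13 → N
F(5)−A(0): 5 → F
N(13)−P(15): -2≡24 → Y

XRUOILNNFY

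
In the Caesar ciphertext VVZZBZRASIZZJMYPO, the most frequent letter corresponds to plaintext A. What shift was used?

25

The most frequent ciphertext letter is Z (appears 5 times).
Z is position 25; A is position 0.
Shift = 25.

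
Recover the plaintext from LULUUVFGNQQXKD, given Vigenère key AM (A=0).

Repeat the key across the ciphertext: AMAMAMAMAMAMAM
L(11)−A(0): 11 → L
U(20)−M(12): 8 → I
L(11)−A(0): 11 → L
U(20)−M(12): 8 → I
U(20)−A(0): 20 → U
V(21)−M(12): 9 → J
F(5)−A(0): 5 → F
G(6)−M(12): -6≡20 → U
N(13)−A(0): 13 → N
Q(16)−M(12): 4 → E
Q(16)−A(0): 16 → Q
X(23)−M(12): 11 → L
K(10)−A(0): 10 → K
D(3)−M(12): -9≡17 → R

LILIUJFUNEQLKR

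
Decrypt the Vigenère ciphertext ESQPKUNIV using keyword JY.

Repeat the key across the ciphertext: JYJYJYJYJ
E(4)−J(9): -5≡21 → V
S(18)−Y(24): -6≡20 → U
Q(16)−J(9): 7 → H
P(15)−Y(24): -9≡17 → R
K(10)−J(9): 1 → B
U(20)−Y(24): -4≡22 → W
N(13)−J(9): 4 → E
I(8)−Y(24): -16≡10 → K
V(21)−J(9): 12 → M

VUHRBWEKM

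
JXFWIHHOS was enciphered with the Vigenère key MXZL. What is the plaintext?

Repeat the key across the ciphertext: MXZLMXZLM
J(9)−M(12): -3≡23 → X
X(23)−X(23): 0 → A
F(5)−Z(25): -20≡6 → G
W(22)−L(11): 11 → L
I(8)−M(12): -4≡22 → W
H(7)−X(23): -16≡10 → K
H(7)−Z(25): -18≡8 → I
O(14)−L(11): 3 → D
S(18)−M(12): 6 → G

XAGLWKIDG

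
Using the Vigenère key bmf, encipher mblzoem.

nnqaajn

Repeat the key across the message: bmfbmfb
m(12)+b(1): 13 → n
b(1)+m(12): 13 → n
l(11)+f(5): 16 → q
z(25)+b(1): 26≡0 → a
o(14)+m(12): 26≡0 → a
e(4)+f(5): 9 → j
m(12)+b(1): 13 → n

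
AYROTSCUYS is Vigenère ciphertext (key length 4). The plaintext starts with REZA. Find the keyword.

Subtract each crib letter from the matching ciphertext letter (mod 26):
A(0)−R(17)=-17≡9 → J
Y(24)−E(4)=20 → U
R(17)−Z(25)=-8≡18 → S
O(14)−A(0)=14 → O

JUSO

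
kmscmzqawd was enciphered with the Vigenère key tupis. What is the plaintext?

Repeat the key across the ciphertext: tupistupis
k(10)−t(19): -9≡17 → r
m(12)−u(20): -8≡18 → s
s(18)−p(15): 3 → d
c(2)−i(8): -6≡20 → u
m(12)−s(18): -6≡20 → u
z(25)−t(19): 6 → g
q(16)−u(20): -4≡22 → w
a(0)−p(15): -15≡11 → l
w(22)−i(8): 14 → o
d(3)−s(18): -15≡11 → l

rsduugwlol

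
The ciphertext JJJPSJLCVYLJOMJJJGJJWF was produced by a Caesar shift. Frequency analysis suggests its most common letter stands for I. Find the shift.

The most frequent ciphertext letter is J (appears 10 times).
J is position 9; I is position 8.
Shift = 1.

1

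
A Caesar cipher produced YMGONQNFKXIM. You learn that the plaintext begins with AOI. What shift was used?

24

From the crib: Y(24)−A(0)=24, so the shift is 24.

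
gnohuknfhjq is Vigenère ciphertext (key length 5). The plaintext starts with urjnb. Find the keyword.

Subtract each crib letter from the matching ciphertext letter (mod 26):
g(6)−u(20)=-14≡12 → m
n(13)−r(17)=-4≡22 → w
o(14)−j(9)=5 → f
h(7)−n(13)=-6≡20 → u
u(20)−b(1)=19 → t

mwfut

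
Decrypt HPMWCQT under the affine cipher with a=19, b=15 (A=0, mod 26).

The inverse of 19 mod 26 is 11, since 19·11=209≡1. Apply D(y)=11·(y−15) mod 26:
H(7): 11·(7−15)=-88≡16 → Q
P(15): 11·(15−15)=0 → A
M(12): 11·(12−15)=-33≡19 → T
W(22): 11·(22−15)=77≡25 → Z
C(2): 11·(2−15)=-143≡13 → N
Q(16): 11·(16−15)=11 → L
T(19): 11·(19−15)=44≡18 → S

QATZNLS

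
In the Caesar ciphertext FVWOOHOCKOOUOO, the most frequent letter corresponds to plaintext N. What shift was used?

The most frequent ciphertext letter is O (appears 7 times).
O is position 14; N is position 13.
Shift = 1.

1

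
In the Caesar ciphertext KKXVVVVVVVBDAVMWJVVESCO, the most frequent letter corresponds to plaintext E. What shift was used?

17

The most frequent ciphertext letter is V (appears 10 times).
V is position 21; E is position 4.
Shift = 17.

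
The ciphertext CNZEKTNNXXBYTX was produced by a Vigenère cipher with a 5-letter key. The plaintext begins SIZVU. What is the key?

Subtract each crib letter from the matching ciphertext letter (mod 26):
C(2)−S(18)=-16≡10 → K
N(13)−I(8)=5 → F
Z(25)−Z(25)=0 → A
E(4)−V(21)=-17≡9 → J
K(10)−U(20)=-10≡16 → Q

KFAJQ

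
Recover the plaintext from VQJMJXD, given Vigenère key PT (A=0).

Repeat the key across the ciphertext: PTPTPTP
V(21)−P(15): 6 → G
Q(16)−T(19): -3≡23 → X
J(9)−P(15): -6≡20 → U
M(12)−T(19): -7≡19 → T
J(9)−P(15): -6≡20 → U
X(23)−T(19): 4 → E
D(3)−P(15): -12≡14 → O

GXUTUEO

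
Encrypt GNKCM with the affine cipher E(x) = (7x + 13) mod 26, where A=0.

G(6): 7·6+13=55≡3 → D
N(13): 7·13+13=104≡0 → A
K(10): 7·10+13=83≡5 → F
C(2): 7·2+13=27≡1 → B
M(12): 7·12+13=97≡19 → T

DAFBT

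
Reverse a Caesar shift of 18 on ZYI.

HGQ

Z(25): 25−18=7 → H
Y(24): 24−18=6 → G
I(8): 8−18=-10≡16 → Q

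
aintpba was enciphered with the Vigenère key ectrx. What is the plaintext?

Repeat the key across the ciphertext: ectrxec
a(0)−e(4): -4≡22 → w
i(8)−c(2): 6 → g
n(13)−t(19): -6≡20 → u
t(19)−r(17): 2 → c
p(15)−x(23): -8≡18 → s
b(1)−e(4): -3≡23 → x
a(0)−c(2): -2≡24 → y

wgucsxy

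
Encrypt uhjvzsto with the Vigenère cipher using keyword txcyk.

neltjlqq

Repeat the key across the message: txcyktxc
u(20)+t(19): 39≡13 → n
h(7)+x(23): 30≡4 → e
j(9)+c(2): 11 → l
v(21)+y(24): 45≡19 → t
z(25)+k(10): 35≡9 → j
s(18)+t(19): 37≡11 → l
t(19)+x(23): 42≡16 → q
o(14)+c(2): 16 → q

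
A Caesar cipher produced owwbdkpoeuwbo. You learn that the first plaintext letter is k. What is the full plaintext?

From the crib: o(14)−k(10)=4, so the shift is 4.
Subtract 4 from each ciphertext letter:
o(14): 14−4=10 → k
w(22): 22−4=18 → s
w(22): 22−4=18 → s
b(1): 1−4=-3≡23 → x
d(3): 3−4=-1≡25 → z
k(10): 10−4=6 → g
p(15): 15−4=11 → l
o(14): 14−4=10 → k
e(4): 4−4=0 → a
u(20): 20−4=16 → q
w(22): 22−4=18 → s
b(1): 1−4=-3≡23 → x
o(14): 14−4=10 → k

kssxzglkaqsxk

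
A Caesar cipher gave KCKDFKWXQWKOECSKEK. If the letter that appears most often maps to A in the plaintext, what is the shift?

10

The most frequent ciphertext letter is K (appears 6 times).
K is position 10; A is position 0.
Shift = 10.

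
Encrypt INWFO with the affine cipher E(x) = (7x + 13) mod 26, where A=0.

RALWH

I(8): 7·8+13=69≡17 → R
N(13): 7·13+13=104≡0 → A
W(22): 7·22+13=167≡11 → L
F(5): 7·5+13=48≡22 → W
O(14): 7·14+13=111≡7 → H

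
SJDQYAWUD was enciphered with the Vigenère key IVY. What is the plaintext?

KOFIDCOZF

Repeat the key across the ciphertext: IVYIVYIVY
S(18)−I(8): 10 → K
J(9)−V(21): -12≡14 → O
D(3)−Y(24): -21≡5 → F
Q(16)−I(8): 8 → I
Y(24)−V(21): 3 → D
A(0)−Y(24): -24≡2 → C
W(22)−I(8): 14 → O
U(20)−V(21): -1≡25 → Z
D(3)−Y(24): -21≡5 → F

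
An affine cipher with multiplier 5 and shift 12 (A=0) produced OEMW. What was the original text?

QOAC

The inverse of 5 mod 26 is 21, since 5·21=105≡1. Apply D(y)=21·(y−12) mod 26:
O(14): 21·(14−12)=42≡16 → Q
E(4): 21·(4−12)=-168≡14 → O
M(12): 21·(12−12)=0 → A
W(22): 21·(22−12)=210≡2 → C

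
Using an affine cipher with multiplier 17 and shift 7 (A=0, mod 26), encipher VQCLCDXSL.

V(21): 17·21+7=364≡0 → A
Q(16): 17·16+7=279≡19 → T
C(2): 17·2+7=41≡15 → P
L(11): 17·11+7=194≡12 → M
C(2): 17·2+7=41≡15 → P
D(3): 17·3+7=58≡6 → G
X(23): 17·23+7=398≡8 → I
S(18): 17·18+7=313≡1 → B
L(11): 17·11+7=194≡12 → M

ATPMPGIBM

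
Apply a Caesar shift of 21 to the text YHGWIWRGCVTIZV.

TCBRDRMBXQODUQ

Y(24): 24+21=45≡19 → T
H(7): 7+21=28≡2 → C
G(6): 6+21=27≡1 → B
W(22): 22+21=43≡17 → R
I(8): 8+21=29≡3 → D
W(22): 22+21=43≡17 → R
R(17): 17+21=38≡12 → M
G(6): 6+21=27≡1 → B
C(2): 2+21=23 → X
V(21): 21+21=42≡16 → Q
T(19): 19+21=40≡14 → O
I(8): 8+21=29≡3 → D
Z(25): 25+21=46≡20 → U
V(21): 21+21=42≡16 → Q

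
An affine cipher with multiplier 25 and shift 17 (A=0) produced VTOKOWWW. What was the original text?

WYDHDVVV

The inverse of 25 mod 26 is 25, since 25·25=625≡1. Apply D(y)=25·(y−17) mod 26:
V(21): 25·(21−17)=100≡22 → W
T(19): 25·(19−17)=50≡24 → Y
O(14): 25·(14−17)=-75≡3 → D
K(10): 25·(10−17)=-175≡7 → H
O(14): 25·(14−17)=-75≡3 → D
W(22): 25·(22−17)=125≡21 → V
W(22): 25·(22−17)=125≡21 → V
W(22): 25·(22−17)=125≡21 → V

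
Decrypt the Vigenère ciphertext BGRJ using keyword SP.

JRZU

Repeat the key across the ciphertext: SPSP
B(1)−S(18): -17≡9 → J
G(6)−P(15): -9≡17 → R
R(17)−S(18): -1≡25 → Z
J(9)−P(15): -6≡20 → U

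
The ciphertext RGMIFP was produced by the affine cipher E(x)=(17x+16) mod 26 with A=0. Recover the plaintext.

The inverse of 17 mod 26 is 23, since 17·23=391≡1. Apply D(y)=23·(y−16) mod 26:
R(17): 23·(17−16)=23 → X
G(6): 23·(6−16)=-230≡4 → E
M(12): 23·(12−16)=-92≡12 → M
I(8): 23·(8−16)=-184≡24 → Y
F(5): 23·(5−16)=-253≡7 → H
P(15): 23·(15−16)=-23≡3 → D

XEMYHD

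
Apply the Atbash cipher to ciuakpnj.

xrfzpkmq

c(2) → x(23)
i(8) → r(17)
u(20) → f(5)
a(0) → z(25)
k(10) → p(15)
p(15) → k(10)
n(13) → m(12)
j(9) → q(16)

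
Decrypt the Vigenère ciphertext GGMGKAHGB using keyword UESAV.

Repeat the key across the ciphertext: UESAVUESA
G(6)−U(20): -14≡12 → M
G(6)−E(4): 2 → C
M(12)−S(18): -6≡20 → U
G(6)−A(0): 6 → G
K(10)−V(21): -11≡15 → P
A(0)−U(20): -20≡6 → G
H(7)−E(4): 3 → D
G(6)−S(18): -12≡14 → O
B(1)−A(0): 1 → B

MCUGPGDOB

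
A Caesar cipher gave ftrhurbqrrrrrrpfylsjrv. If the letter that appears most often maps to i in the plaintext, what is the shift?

The most frequent ciphertext letter is r (appears 9 times).
r is position 17; i is position 8.
Shift = 9.

9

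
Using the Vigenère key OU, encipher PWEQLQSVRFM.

Repeat the key across the message: OUOUOUOUOUO
P(15)+O(14): 29≡3 → D
W(22)+U(20): 42≡16 → Q
E(4)+O(14): 18 → S
Q(16)+U(20): 36≡10 → K
L(11)+O(14): 25 → Z
Q(16)+U(20): 36≡10 → K
S(18)+O(14): 32≡6 → G
V(21)+U(20): 41≡15 → P
R(17)+O(14): 31≡5 → F
F(5)+U(20): 25 → Z
M(12)+O(14): 26≡0 → A

DQSKZKGPFZA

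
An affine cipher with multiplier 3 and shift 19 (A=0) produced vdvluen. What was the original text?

smsgjvy

The inverse of 3 mod 26 is 9, since 3·9=27≡1. Apply D(y)=9·(y−19) mod 26:
v(21): 9·(21−19)=18 → s
d(3): 9·(3−19)=-144≡12 → m
v(21): 9·(21−19)=18 → s
l(11): 9·(11−19)=-72≡6 → g
u(20): 9·(20−19)=9 → j
e(4): 9·(4−19)=-135≡21 → v
n(13): 9·(13−19)=-54≡24 → y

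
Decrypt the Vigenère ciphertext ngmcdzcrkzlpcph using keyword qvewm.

Repeat the key across the ciphertext: qvewmqvewmqvewm
n(13)−q(16): -3≡23 → x
g(6)−v(21): -15≡11 → l
m(12)−e(4): 8 → i
c(2)−w(22): -20≡6 → g
d(3)−m(12): -9≡17 → r
z(25)−q(16): 9 → j
c(2)−v(21): -19≡7 → h
r(17)−e(4): 13 → n
k(10)−w(22): -12≡14 → o
z(25)−m(12): 13 → n
l(11)−q(16): -5≡21 → v
p(15)−v(21): -6≡20 → u
c(2)−e(4): -2≡24 → y
p(15)−w(22): -7≡19 → t
h(7)−m(12): -5≡21 → v

xligrjhnonvuytv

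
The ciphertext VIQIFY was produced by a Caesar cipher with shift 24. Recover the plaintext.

XKSKHA

V(21): 21−24=-3≡23 → X
I(8): 8−24=-16≡10 → K
Q(16): 16−24=-8≡18 → S
I(8): 8−24=-16≡10 → K
F(5): 5−24=-19≡7 → H
Y(24): 24−24=0 → A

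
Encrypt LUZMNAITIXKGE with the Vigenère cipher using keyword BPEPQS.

MJDBDSJIMMAYF

Repeat the key across the message: BPEPQSBPEPQSB
L(11)+B(1): 12 → M
U(20)+P(15): 35≡9 → J
Z(25)+E(4): 29≡3 → D
M(12)+P(15): 27≡1 → B
N(13)+Q(16): 29≡3 → D
A(0)+S(18): 18 → S
I(8)+B(1): 9 → J
T(19)+P(15): 34≡8 → I
I(8)+E(4): 12 → M
X(23)+P(15): 38≡12 → M
K(10)+Q(16): 26≡0 → A
G(6)+S(18): 24 → Y
E(4)+B(1): 5 → F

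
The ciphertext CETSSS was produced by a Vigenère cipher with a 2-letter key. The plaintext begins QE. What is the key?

Subtract each crib letter from the matching ciphertext letter (mod 26):
C(2)−Q(16)=-14≡12 → M
E(4)−E(4)=0 → A

MA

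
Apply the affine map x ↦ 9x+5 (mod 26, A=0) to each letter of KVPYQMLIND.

K(10): 9·10+5=95≡17 → R
V(21): 9·21+5=194≡12 → M
P(15): 9·15+5=140≡10 → K
Y(24): 9·24+5=221≡13 → N
Q(16): 9·16+5=149≡19 → T
M(12): 9·12+5=113≡9 → J
L(11): 9·11+5=104≡0 → A
I(8): 9·8+5=77≡25 → Z
N(13): 9·13+5=122≡18 → S
D(3): 9·3+5=32≡6 → G

RMKNTJAZSG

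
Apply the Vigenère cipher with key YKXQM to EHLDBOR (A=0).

CRITNMB

Repeat the key across the message: YKXQMYK
E(4)+Y(24): 28≡2 → C
H(7)+K(10): 17 → R
L(11)+X(23): 34≡8 → I
D(3)+Q(16): 19 → T
B(1)+M(12): 13 → N
O(14)+Y(24): 38≡12 → M
R(17)+K(10): 27≡1 → B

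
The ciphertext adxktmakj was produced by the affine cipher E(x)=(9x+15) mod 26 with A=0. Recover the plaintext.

The inverse of 9 mod 26 is 3, since 9·3=27≡1. Apply D(y)=3·(y−15) mod 26:
a(0): 3·(0−15)=-45≡7 → h
d(3): 3·(3−15)=-36≡16 → q
x(23): 3·(23−15)=24 → y
k(10): 3·(10−15)=-15≡11 → l
t(19): 3·(19−15)=12 → m
m(12): 3·(12−15)=-9≡17 → r
a(0): 3·(0−15)=-45≡7 → h
k(10): 3·(10−15)=-15≡11 → l
j(9): 3·(9−15)=-18≡8 → i

hqylmrhli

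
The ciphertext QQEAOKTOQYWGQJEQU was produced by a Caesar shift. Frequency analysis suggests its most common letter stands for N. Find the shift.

3

The most frequent ciphertext letter is Q (appears 5 times).
Q is position 16; N is position 13.
Shift = 3.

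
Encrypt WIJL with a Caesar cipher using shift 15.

W(22): 22+15=37≡11 → L
I(8): 8+15=23 → X
J(9): 9+15=24 → Y
L(11): 11+15=26≡0 → A

LXYA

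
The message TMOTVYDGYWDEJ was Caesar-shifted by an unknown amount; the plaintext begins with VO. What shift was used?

24

From the crib: T(19)−V(21)=-2≡24, so the shift is 24.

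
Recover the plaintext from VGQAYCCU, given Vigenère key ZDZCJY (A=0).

Repeat the key across the ciphertext: ZDZCJYZD
V(21)−Z(25): -4≡22 → W
G(6)−D(3): 3 → D
Q(16)−Z(25): -9≡17 → R
A(0)−C(2): -2≡24 → Y
Y(24)−J(9): 15 → P
C(2)−Y(24): -22≡4 → E
C(2)−Z(25): -23≡3 → D
U(20)−D(3): 17 → R

WDRYPEDR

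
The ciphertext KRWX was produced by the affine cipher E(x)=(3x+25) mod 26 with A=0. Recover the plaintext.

VGZI

The inverse of 3 mod 26 is 9, since 3·9=27≡1. Apply D(y)=9·(y−25) mod 26:
K(10): 9·(10−25)=-135≡21 → V
R(17): 9·(17−25)=-72≡6 → G
W(22): 9·(22−25)=-27≡25 → Z
X(23): 9·(23−25)=-18≡8 → I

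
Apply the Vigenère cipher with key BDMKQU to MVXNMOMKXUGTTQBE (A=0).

NYJXCINNJEWNUTNO

Repeat the key across the message: BDMKQUBDMKQUBDMK
M(12)+B(1): 13 → N
V(21)+D(3): 24 → Y
X(23)+M(12): 35≡9 → J
N(13)+K(10): 23 → X
M(12)+Q(16): 28≡2 → C
O(14)+U(20): 34≡8 → I
M(12)+B(1): 13 → N
K(10)+D(3): 13 → N
X(23)+M(12): 35≡9 → J
U(20)+K(10): 30≡4 → E
G(6)+Q(16): 22 → W
T(19)+U(20): 39≡13 → N
T(19)+B(1): 20 → U
Q(16)+D(3): 19 → T
B(1)+M(12): 13 → N
E(4)+K(10): 14 → O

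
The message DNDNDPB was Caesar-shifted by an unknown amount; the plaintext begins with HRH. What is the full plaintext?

HRHRHTF

From the crib: D(3)−H(7)=-4≡22, so the shift is 22.
Subtract 22 from each ciphertext letter:
D(3): 3−22=-19≡7 → H
N(13): 13−22=-9≡17 → R
D(3): 3−22=-19≡7 → H
N(13): 13−22=-9≡17 → R
D(3): 3−22=-19≡7 → H
P(15): 15−22=-7≡19 → T
B(1): 1−22=-21≡5 → F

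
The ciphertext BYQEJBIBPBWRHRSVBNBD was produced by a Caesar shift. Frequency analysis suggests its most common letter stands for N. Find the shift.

The most frequent ciphertext letter is B (appears 6 times).
B is position 1; N is position 13.
Shift = -12≡14.

14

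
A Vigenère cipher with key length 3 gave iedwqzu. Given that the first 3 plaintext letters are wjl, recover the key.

Subtract each crib letter from the matching ciphertext letter (mod 26):
i(8)−w(22)=-14≡12 → m
e(4)−j(9)=-5≡21 → v
d(3)−l(11)=-8≡18 → s

mvs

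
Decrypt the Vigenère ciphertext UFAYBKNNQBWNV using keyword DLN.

Repeat the key across the ciphertext: DLNDLNDLNDLND
U(20)−D(3): 17 → R
F(5)−L(11): -6≡20 → U
A(0)−N(13): -13≡13 → N
Y(24)−D(3): 21 → V
B(1)−L(11): -10≡16 → Q
K(10)−N(13): -3≡23 → X
N(13)−D(3): 10 → K
N(13)−L(11): 2 → C
Q(16)−N(13): 3 → D
B(1)−D(3): -2≡24 → Y
W(22)−L(11): 11 → L
N(13)−N(13): 0 → A
V(21)−D(3): 18 → S

RUNVQXKCDYLAS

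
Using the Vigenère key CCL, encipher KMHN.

Repeat the key across the message: CCLC
K(10)+C(2): 12 → M
M(12)+C(2): 14 → O
H(7)+L(11): 18 → S
N(13)+C(2): 15 → P

MOSP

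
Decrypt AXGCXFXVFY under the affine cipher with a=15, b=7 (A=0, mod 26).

The inverse of 15 mod 26 is 7, since 15·7=105≡1. Apply D(y)=7·(y−7) mod 26:
A(0): 7·(0−7)=-49≡3 → D
X(23): 7·(23−7)=112≡8 → I
G(6): 7·(6−7)=-7≡19 → T
C(2): 7·(2−7)=-35≡17 → R
X(23): 7·(23−7)=112≡8 → I
F(5): 7·(5−7)=-14≡12 → M
X(23): 7·(23−7)=112≡8 → I
V(21): 7·(21−7)=98≡20 → U
F(5): 7·(5−7)=-14≡12 → M
Y(24): 7·(24−7)=119≡15 → P

DITRIMIUMP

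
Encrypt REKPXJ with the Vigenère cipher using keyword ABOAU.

Repeat the key across the message: ABOAUA
R(17)+A(0): 17 → R
E(4)+B(1): 5 → F
K(10)+O(14): 24 → Y
P(15)+A(0): 15 → P
X(23)+U(20): 43≡17 → R
J(9)+A(0): 9 → J

RFYPRJ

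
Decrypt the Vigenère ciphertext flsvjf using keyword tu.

Repeat the key across the ciphertext: tututu
f(5)−t(19): -14≡12 → m
l(11)−u(20): -9≡17 → r
s(18)−t(19): -1≡25 → z
v(21)−u(20): 1 → b
j(9)−t(19): -10≡16 → q
f(5)−u(20): -15≡11 → l

mrzbql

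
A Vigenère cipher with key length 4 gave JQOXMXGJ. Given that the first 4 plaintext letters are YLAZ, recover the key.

Subtract each crib letter from the matching ciphertext letter (mod 26):
J(9)−Y(24)=-15≡11 → L
Q(16)−L(11)=5 → F
O(14)−A(0)=14 → O
X(23)−Z(25)=-2≡24 → Y

LFOY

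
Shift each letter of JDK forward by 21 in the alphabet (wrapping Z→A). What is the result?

J(9): 9+21=30≡4 → E
D(3): 3+21=24 → Y
K(10): 10+21=31≡5 → F

EYF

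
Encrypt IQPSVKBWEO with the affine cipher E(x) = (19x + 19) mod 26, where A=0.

I(8): 19·8+19=171≡15 → P
Q(16): 19·16+19=323≡11 → L
P(15): 19·15+19=304≡18 → S
S(18): 19·18+19=361≡23 → X
V(21): 19·21+19=418≡2 → C
K(10): 19·10+19=209≡1 → B
B(1): 19·1+19=38≡12 → M
W(22): 19·22+19=437≡21 → V
E(4): 19·4+19=95≡17 → R
O(14): 19·14+19=285≡25 → Z

PLSXCBMVRZ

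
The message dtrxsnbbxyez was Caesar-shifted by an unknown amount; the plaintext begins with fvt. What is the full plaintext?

fvtzupddzagb

From the crib: d(3)−f(5)=-2≡24, so the shift is 24.
Subtract 24 from each ciphertext letter:
d(3): 3−24=-21≡5 → f
t(19): 19−24=-5≡21 → v
r(17): 17−24=-7≡19 → t
x(23): 23−24=-1≡25 → z
s(18): 18−24=-6≡20 → u
n(13): 13−24=-11≡15 → p
b(1): 1−24=-23≡3 → d
b(1): 1−24=-23≡3 → d
x(23): 23−24=-1≡25 → z
y(24): 24−24=0 → a
e(4): 4−24=-20≡6 → g
z(25): 25−24=1 → b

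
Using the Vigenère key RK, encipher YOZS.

Repeat the key across the message: RKRK
Y(24)+R(17): 41≡15 → P
O(14)+K(10): 24 → Y
Z(25)+R(17): 42≡16 → Q
S(18)+K(10): 28≡2 → C

PYQC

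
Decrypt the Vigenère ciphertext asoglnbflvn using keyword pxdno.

lvltxyecyhy

Repeat the key across the ciphertext: pxdnopxdnop
a(0)−p(15): -15≡11 → l
s(18)−x(23): -5≡21 → v
o(14)−d(3): 11 → l
g(6)−n(13): -7≡19 → t
l(11)−o(14): -3≡23 → x
n(13)−p(15): -2≡24 → y
b(1)−x(23): -22≡4 → e
f(5)−d(3): 2 → c
l(11)−n(13): -2≡24 → y
v(21)−o(14): 7 → h
n(13)−p(15): -2≡24 → y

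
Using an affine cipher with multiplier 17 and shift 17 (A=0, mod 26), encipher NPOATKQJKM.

N(13): 17·13+17=238≡4 → E
P(15): 17·15+17=272≡12 → M
O(14): 17·14+17=255≡21 → V
A(0): 17·0+17=17 → R
T(19): 17·19+17=340≡2 → C
K(10): 17·10+17=187≡5 → F
Q(16): 17·16+17=289≡3 → D
J(9): 17·9+17=170≡14 → O
K(10): 17·10+17=187≡5 → F
M(12): 17·12+17=221≡13 → N

EMVRCFDOFN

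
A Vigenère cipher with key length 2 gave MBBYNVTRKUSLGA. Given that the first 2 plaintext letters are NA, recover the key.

ZB

Subtract each crib letter from the matching ciphertext letter (mod 26):
M(12)−N(13)=-1≡25 → Z
B(1)−A(0)=1 → B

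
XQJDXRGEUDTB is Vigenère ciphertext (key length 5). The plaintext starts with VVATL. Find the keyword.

CVJKM

Subtract each crib letter from the matching ciphertext letter (mod 26):
X(23)−V(21)=2 → C
Q(16)−V(21)=-5≡21 → V
J(9)−A(0)=9 → J
D(3)−T(19)=-16≡10 → K
X(23)−L(11)=12 → M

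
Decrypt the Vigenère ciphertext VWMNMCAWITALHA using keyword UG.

BQSHSWGQONGFNU

Repeat the key across the ciphertext: UGUGUGUGUGUGUG
V(21)−U(20): 1 → B
W(22)−G(6): 16 → Q
M(12)−U(20): -8≡18 → S
N(13)−G(6): 7 → H
M(12)−U(20): -8≡18 → S
C(2)−G(6): -4≡22 → W
A(0)−U(20): -20≡6 → G
W(22)−G(6): 16 → Q
I(8)−U(20): -12≡14 → O
T(19)−G(6): 13 → N
A(0)−U(20): -20≡6 → G
L(11)−G(6): 5 → F
H(7)−U(20): -13≡13 → N
A(0)−G(6): -6≡20 → U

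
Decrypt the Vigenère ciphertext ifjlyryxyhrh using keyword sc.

Repeat the key across the ciphertext: scscscscscsc
i(8)−s(18): -10≡16 → q
f(5)−c(2): 3 → d
j(9)−s(18): -9≡17 → r
l(11)−c(2): 9 → j
y(24)−s(18): 6 → g
r(17)−c(2): 15 → p
y(24)−s(18): 6 → g
x(23)−c(2): 21 → v
y(24)−s(18): 6 → g
h(7)−c(2): 5 → f
r(17)−s(18): -1≡25 → z
h(7)−c(2): 5 → f

qdrjgpgvgfzf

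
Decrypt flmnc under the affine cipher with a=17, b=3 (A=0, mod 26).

The inverse of 17 mod 26 is 23, since 17·23=391≡1. Apply D(y)=23·(y−3) mod 26:
f(5): 23·(5−3)=46≡20 → u
l(11): 23·(11−3)=184≡2 → c
m(12): 23·(12−3)=207≡25 → z
n(13): 23·(13−3)=230≡22 → w
c(2): 23·(2−3)=-23≡3 → d

uczwd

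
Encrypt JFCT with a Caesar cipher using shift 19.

J(9): 9+19=28≡2 → C
F(5): 5+19=24 → Y
C(2): 2+19=21 → V
T(19): 19+19=38≡12 → M

CYVM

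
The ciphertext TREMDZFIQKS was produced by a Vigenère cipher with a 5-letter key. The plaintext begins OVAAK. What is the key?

FWEMT

Subtract each crib letter from the matching ciphertext letter (mod 26):
T(19)−O(14)=5 → F
R(17)−V(21)=-4≡22 → W
E(4)−A(0)=4 → E
M(12)−A(0)=12 → M
D(3)−K(10)=-7≡19 → T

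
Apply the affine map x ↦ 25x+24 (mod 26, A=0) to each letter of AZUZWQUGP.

YZEZCIESJ

A(0): 25·0+24=24 → Y
Z(25): 25·25+24=649≡25 → Z
U(20): 25·20+24=524≡4 → E
Z(25): 25·25+24=649≡25 → Z
W(22): 25·22+24=574≡2 → C
Q(16): 25·16+24=424≡8 → I
U(20): 25·20+24=524≡4 → E
G(6): 25·6+24=174≡18 → S
P(15): 25·15+24=399≡9 → J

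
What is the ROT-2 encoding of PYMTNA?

P(15): 15+2=17 → R
Y(24): 24+2=26≡0 → A
M(12): 12+2=14 → O
T(19): 19+2=21 → V
N(13): 13+2=15 → P
A(0): 0+2=2 → C

RAOVPC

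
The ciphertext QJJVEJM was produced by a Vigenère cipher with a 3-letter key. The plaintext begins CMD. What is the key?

OXG

Subtract each crib letter from the matching ciphertext letter (mod 26):
Q(16)−C(2)=14 → O
J(9)−M(12)=-3≡23 → X
J(9)−D(3)=6 → G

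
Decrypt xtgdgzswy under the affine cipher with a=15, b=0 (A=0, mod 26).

fdqvqtwym

The inverse of 15 mod 26 is 7, since 15·7=105≡1. Apply D(y)=7·(y−0) mod 26:
x(23): 7·(23−0)=161≡5 → f
t(19): 7·(19−0)=133≡3 → d
g(6): 7·(6−0)=42≡16 → q
d(3): 7·(3−0)=21 → v
g(6): 7·(6−0)=42≡16 → q
z(25): 7·(25−0)=175≡19 → t
s(18): 7·(18−0)=126≡22 → w
w(22): 7·(22−0)=154≡24 → y
y(24): 7·(24−0)=168≡12 → m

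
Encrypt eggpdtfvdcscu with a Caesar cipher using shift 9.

nppymcoemlbld

e(4): 4+9=13 → n
g(6): 6+9=15 → p
g(6): 6+9=15 → p
p(15): 15+9=24 → y
d(3): 3+9=12 → m
t(19): 19+9=28≡2 → c
f(5): 5+9=14 → o
v(21): 21+9=30≡4 → e
d(3): 3+9=12 → m
c(2): 2+9=11 → l
s(18): 18+9=27≡1 → b
c(2): 2+9=11 → l
u(20): 20+9=29≡3 → d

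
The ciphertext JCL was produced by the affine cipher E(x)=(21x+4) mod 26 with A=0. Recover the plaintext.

ZQJ

The inverse of 21 mod 26 is 5, since 21·5=105≡1. Apply D(y)=5·(y−4) mod 26:
J(9): 5·(9−4)=25 → Z
C(2): 5·(2−4)=-10≡16 → Q
L(11): 5·(11−4)=35≡9 → J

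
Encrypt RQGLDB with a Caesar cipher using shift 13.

EDTYQO

R(17): 17+13=30≡4 → E
Q(16): 16+13=29≡3 → D
G(6): 6+13=19 → T
L(11): 11+13=24 → Y
D(3): 3+13=16 → Q
B(1): 1+13=14 → O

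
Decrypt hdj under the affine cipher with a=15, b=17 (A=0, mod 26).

The inverse of 15 mod 26 is 7, since 15·7=105≡1. Apply D(y)=7·(y−17) mod 26:
h(7): 7·(7−17)=-70≡8 → i
d(3): 7·(3−17)=-98≡6 → g
j(9): 7·(9−17)=-56≡22 → w

igw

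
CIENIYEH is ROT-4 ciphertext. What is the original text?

C(2): 2−4=-2≡24 → Y
I(8): 8−4=4 → E
E(4): 4−4=0 → A
N(13): 13−4=9 → J
I(8): 8−4=4 → E
Y(24): 24−4=20 → U
E(4): 4−4=0 → A
H(7): 7−4=3 → D

YEAJEUAD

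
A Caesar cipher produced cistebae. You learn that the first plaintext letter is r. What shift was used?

11

From the crib: c(2)−r(17)=-15≡11, so the shift is 11.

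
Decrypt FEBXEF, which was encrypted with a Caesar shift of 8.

XWTPWX

F(5): 5−8=-3≡23 → X
E(4): 4−8=-4≡22 → W
B(1): 1−8=-7≡19 → T
X(23): 23−8=15 → P
E(4): 4−8=-4≡22 → W
F(5): 5−8=-3≡23 → X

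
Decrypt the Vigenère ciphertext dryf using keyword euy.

Repeat the key across the ciphertext: euye
d(3)−e(4): -1≡25 → z
r(17)−u(20): -3≡23 → x
y(24)−y(24): 0 → a
f(5)−e(4): 1 → b

zxab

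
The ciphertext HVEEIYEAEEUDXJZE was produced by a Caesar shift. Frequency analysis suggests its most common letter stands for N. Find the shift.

The most frequent ciphertext letter is E (appears 6 times).
E is position 4; N is position 13.
Shift = -9≡17.

17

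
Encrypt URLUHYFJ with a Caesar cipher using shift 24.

U(20): 20+24=44≡18 → S
R(17): 17+24=41≡15 → P
L(11): 11+24=35≡9 → J
U(20): 20+24=44≡18 → S
H(7): 7+24=31≡5 → F
Y(24): 24+24=48≡22 → W
F(5): 5+24=29≡3 → D
J(9): 9+24=33≡7 → H

SPJSFWDH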